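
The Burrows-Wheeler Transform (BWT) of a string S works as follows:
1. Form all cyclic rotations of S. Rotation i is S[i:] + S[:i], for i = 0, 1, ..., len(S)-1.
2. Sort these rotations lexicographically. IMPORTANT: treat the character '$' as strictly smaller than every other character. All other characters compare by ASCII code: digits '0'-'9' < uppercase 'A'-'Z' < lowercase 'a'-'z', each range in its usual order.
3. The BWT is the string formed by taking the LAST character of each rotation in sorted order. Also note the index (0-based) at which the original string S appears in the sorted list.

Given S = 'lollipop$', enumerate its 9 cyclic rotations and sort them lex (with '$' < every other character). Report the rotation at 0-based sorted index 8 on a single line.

All 9 rotations (rotation i = S[i:]+S[:i]):
  rot[0] = lollipop$
  rot[1] = ollipop$l
  rot[2] = llipop$lo
  rot[3] = lipop$lol
  rot[4] = ipop$loll
  rot[5] = pop$lolli
  rot[6] = op$lollip
  rot[7] = p$lollipo
  rot[8] = $lollipop
Sorted (with $ < everything):
  sorted[0] = $lollipop
  sorted[1] = ipop$loll
  sorted[2] = lipop$lol
  sorted[3] = llipop$lo
  sorted[4] = lollipop$
  sorted[5] = ollipop$l
  sorted[6] = op$lollip
  sorted[7] = p$lollipo
  sorted[8] = pop$lolli
sorted[8] = pop$lolli

Answer: pop$lolli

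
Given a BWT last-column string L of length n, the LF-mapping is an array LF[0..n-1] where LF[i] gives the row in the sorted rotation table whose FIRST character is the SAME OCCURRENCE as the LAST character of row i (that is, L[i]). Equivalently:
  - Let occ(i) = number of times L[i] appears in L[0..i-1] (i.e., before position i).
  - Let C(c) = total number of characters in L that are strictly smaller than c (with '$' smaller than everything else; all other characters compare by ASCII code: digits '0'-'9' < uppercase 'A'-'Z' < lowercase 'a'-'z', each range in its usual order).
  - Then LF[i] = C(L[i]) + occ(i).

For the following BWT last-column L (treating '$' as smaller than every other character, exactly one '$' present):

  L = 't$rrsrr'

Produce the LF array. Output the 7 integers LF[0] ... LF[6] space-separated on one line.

Char counts: '$':1, 'r':4, 's':1, 't':1
C (first-col start): C('$')=0, C('r')=1, C('s')=5, C('t')=6
L[0]='t': occ=0, LF[0]=C('t')+0=6+0=6
L[1]='$': occ=0, LF[1]=C('$')+0=0+0=0
L[2]='r': occ=0, LF[2]=C('r')+0=1+0=1
L[3]='r': occ=1, LF[3]=C('r')+1=1+1=2
L[4]='s': occ=0, LF[4]=C('s')+0=5+0=5
L[5]='r': occ=2, LF[5]=C('r')+2=1+2=3
L[6]='r': occ=3, LF[6]=C('r')+3=1+3=4

Answer: 6 0 1 2 5 3 4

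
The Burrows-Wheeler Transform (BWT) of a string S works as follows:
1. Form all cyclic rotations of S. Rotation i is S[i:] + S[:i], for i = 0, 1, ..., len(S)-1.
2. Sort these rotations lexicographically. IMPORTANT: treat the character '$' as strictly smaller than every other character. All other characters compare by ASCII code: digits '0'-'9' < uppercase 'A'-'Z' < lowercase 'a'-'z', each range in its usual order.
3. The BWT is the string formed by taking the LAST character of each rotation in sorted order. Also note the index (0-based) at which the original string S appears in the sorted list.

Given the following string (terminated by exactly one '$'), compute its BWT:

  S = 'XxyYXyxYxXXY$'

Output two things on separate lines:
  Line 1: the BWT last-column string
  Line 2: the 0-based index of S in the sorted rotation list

All 13 rotations (rotation i = S[i:]+S[:i]):
  rot[0] = XxyYXyxYxXXY$
  rot[1] = xyYXyxYxXXY$X
  rot[2] = yYXyxYxXXY$Xx
  rot[3] = YXyxYxXXY$Xxy
  rot[4] = XyxYxXXY$XxyY
  rot[5] = yxYxXXY$XxyYX
  rot[6] = xYxXXY$XxyYXy
  rot[7] = YxXXY$XxyYXyx
  rot[8] = xXXY$XxyYXyxY
  rot[9] = XXY$XxyYXyxYx
  rot[10] = XY$XxyYXyxYxX
  rot[11] = Y$XxyYXyxYxXX
  rot[12] = $XxyYXyxYxXXY
Sorted (with $ < everything):
  sorted[0] = $XxyYXyxYxXXY  (last char: 'Y')
  sorted[1] = XXY$XxyYXyxYx  (last char: 'x')
  sorted[2] = XY$XxyYXyxYxX  (last char: 'X')
  sorted[3] = XxyYXyxYxXXY$  (last char: '$')
  sorted[4] = XyxYxXXY$XxyY  (last char: 'Y')
  sorted[5] = Y$XxyYXyxYxXX  (last char: 'X')
  sorted[6] = YXyxYxXXY$Xxy  (last char: 'y')
  sorted[7] = YxXXY$XxyYXyx  (last char: 'x')
  sorted[8] = xXXY$XxyYXyxY  (last char: 'Y')
  sorted[9] = xYxXXY$XxyYXy  (last char: 'y')
  sorted[10] = xyYXyxYxXXY$X  (last char: 'X')
  sorted[11] = yYXyxYxXXY$Xx  (last char: 'x')
  sorted[12] = yxYxXXY$XxyYX  (last char: 'X')
Last column: YxX$YXyxYyXxX
Original string S is at sorted index 3

Answer: YxX$YXyxYyXxX
3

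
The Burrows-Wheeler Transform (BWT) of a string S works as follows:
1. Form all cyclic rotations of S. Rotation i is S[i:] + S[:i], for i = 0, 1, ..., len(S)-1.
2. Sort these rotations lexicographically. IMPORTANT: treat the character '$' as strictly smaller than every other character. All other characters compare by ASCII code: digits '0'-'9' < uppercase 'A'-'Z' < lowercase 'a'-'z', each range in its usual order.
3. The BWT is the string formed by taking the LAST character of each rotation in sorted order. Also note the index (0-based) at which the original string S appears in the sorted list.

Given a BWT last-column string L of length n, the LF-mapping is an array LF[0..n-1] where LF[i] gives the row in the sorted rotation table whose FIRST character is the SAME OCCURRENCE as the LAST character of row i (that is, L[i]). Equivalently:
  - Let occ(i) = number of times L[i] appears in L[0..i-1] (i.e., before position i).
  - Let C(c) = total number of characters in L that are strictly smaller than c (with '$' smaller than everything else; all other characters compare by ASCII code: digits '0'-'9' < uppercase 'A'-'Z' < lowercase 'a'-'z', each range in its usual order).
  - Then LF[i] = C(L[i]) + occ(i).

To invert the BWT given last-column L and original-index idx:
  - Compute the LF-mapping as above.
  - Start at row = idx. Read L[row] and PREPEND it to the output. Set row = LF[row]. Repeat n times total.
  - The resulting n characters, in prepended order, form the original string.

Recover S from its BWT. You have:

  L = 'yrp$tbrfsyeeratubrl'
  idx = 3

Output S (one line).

Answer: butterflyraspberry$

Derivation:
LF mapping: 17 9 8 0 14 2 10 6 13 18 4 5 11 1 15 16 3 12 7
Walk LF starting at row 3, prepending L[row]:
  step 1: row=3, L[3]='$', prepend. Next row=LF[3]=0
  step 2: row=0, L[0]='y', prepend. Next row=LF[0]=17
  step 3: row=17, L[17]='r', prepend. Next row=LF[17]=12
  step 4: row=12, L[12]='r', prepend. Next row=LF[12]=11
  step 5: row=11, L[11]='e', prepend. Next row=LF[11]=5
  step 6: row=5, L[5]='b', prepend. Next row=LF[5]=2
  step 7: row=2, L[2]='p', prepend. Next row=LF[2]=8
  step 8: row=8, L[8]='s', prepend. Next row=LF[8]=13
  step 9: row=13, L[13]='a', prepend. Next row=LF[13]=1
  step 10: row=1, L[1]='r', prepend. Next row=LF[1]=9
  step 11: row=9, L[9]='y', prepend. Next row=LF[9]=18
  step 12: row=18, L[18]='l', prepend. Next row=LF[18]=7
  step 13: row=7, L[7]='f', prepend. Next row=LF[7]=6
  step 14: row=6, L[6]='r', prepend. Next row=LF[6]=10
  step 15: row=10, L[10]='e', prepend. Next row=LF[10]=4
  step 16: row=4, L[4]='t', prepend. Next row=LF[4]=14
  step 17: row=14, L[14]='t', prepend. Next row=LF[14]=15
  step 18: row=15, L[15]='u', prepend. Next row=LF[15]=16
  step 19: row=16, L[16]='b', prepend. Next row=LF[16]=3
Reversed output: butterflyraspberry$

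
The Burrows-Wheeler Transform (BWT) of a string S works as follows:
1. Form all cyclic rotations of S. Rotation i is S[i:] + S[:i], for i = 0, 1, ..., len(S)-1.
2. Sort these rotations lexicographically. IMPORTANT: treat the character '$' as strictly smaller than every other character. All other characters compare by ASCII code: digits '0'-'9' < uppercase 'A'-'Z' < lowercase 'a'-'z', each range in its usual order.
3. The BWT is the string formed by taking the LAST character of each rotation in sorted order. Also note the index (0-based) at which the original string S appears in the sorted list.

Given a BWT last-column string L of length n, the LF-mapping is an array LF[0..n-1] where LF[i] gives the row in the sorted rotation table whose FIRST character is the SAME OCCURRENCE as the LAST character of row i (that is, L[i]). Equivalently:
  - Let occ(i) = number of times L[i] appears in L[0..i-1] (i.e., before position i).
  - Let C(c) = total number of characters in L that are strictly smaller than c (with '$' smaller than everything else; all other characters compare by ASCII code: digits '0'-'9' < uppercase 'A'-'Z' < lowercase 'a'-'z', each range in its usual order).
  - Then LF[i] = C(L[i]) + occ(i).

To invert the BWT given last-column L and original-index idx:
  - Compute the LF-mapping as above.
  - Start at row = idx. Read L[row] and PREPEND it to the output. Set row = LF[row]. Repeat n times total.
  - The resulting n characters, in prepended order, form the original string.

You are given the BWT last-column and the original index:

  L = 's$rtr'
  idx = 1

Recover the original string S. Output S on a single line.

LF mapping: 3 0 1 4 2
Walk LF starting at row 1, prepending L[row]:
  step 1: row=1, L[1]='$', prepend. Next row=LF[1]=0
  step 2: row=0, L[0]='s', prepend. Next row=LF[0]=3
  step 3: row=3, L[3]='t', prepend. Next row=LF[3]=4
  step 4: row=4, L[4]='r', prepend. Next row=LF[4]=2
  step 5: row=2, L[2]='r', prepend. Next row=LF[2]=1
Reversed output: rrts$

Answer: rrts$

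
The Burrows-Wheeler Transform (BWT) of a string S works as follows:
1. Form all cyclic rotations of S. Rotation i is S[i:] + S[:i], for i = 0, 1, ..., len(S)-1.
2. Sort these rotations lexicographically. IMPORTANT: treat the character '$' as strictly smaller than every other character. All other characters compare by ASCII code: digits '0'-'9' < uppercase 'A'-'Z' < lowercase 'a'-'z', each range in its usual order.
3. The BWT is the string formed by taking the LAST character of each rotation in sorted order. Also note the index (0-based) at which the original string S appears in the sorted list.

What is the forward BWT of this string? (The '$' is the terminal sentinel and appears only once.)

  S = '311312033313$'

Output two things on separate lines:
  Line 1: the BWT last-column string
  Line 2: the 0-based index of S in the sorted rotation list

All 13 rotations (rotation i = S[i:]+S[:i]):
  rot[0] = 311312033313$
  rot[1] = 11312033313$3
  rot[2] = 1312033313$31
  rot[3] = 312033313$311
  rot[4] = 12033313$3113
  rot[5] = 2033313$31131
  rot[6] = 033313$311312
  rot[7] = 33313$3113120
  rot[8] = 3313$31131203
  rot[9] = 313$311312033
  rot[10] = 13$3113120333
  rot[11] = 3$31131203331
  rot[12] = $311312033313
Sorted (with $ < everything):
  sorted[0] = $311312033313  (last char: '3')
  sorted[1] = 033313$311312  (last char: '2')
  sorted[2] = 11312033313$3  (last char: '3')
  sorted[3] = 12033313$3113  (last char: '3')
  sorted[4] = 13$3113120333  (last char: '3')
  sorted[5] = 1312033313$31  (last char: '1')
  sorted[6] = 2033313$31131  (last char: '1')
  sorted[7] = 3$31131203331  (last char: '1')
  sorted[8] = 311312033313$  (last char: '$')
  sorted[9] = 312033313$311  (last char: '1')
  sorted[10] = 313$311312033  (last char: '3')
  sorted[11] = 3313$31131203  (last char: '3')
  sorted[12] = 33313$3113120  (last char: '0')
Last column: 32333111$1330
Original string S is at sorted index 8

Answer: 32333111$1330
8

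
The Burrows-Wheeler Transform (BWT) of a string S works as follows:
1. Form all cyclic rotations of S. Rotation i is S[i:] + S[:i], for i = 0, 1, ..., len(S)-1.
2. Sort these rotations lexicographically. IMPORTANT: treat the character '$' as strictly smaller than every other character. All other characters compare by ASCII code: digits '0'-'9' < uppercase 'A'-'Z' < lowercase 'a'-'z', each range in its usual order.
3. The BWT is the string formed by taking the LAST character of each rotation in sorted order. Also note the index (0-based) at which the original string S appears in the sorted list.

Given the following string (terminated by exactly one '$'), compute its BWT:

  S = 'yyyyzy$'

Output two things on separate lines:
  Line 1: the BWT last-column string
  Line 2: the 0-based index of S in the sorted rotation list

Answer: yz$yyyy
2

Derivation:
All 7 rotations (rotation i = S[i:]+S[:i]):
  rot[0] = yyyyzy$
  rot[1] = yyyzy$y
  rot[2] = yyzy$yy
  rot[3] = yzy$yyy
  rot[4] = zy$yyyy
  rot[5] = y$yyyyz
  rot[6] = $yyyyzy
Sorted (with $ < everything):
  sorted[0] = $yyyyzy  (last char: 'y')
  sorted[1] = y$yyyyz  (last char: 'z')
  sorted[2] = yyyyzy$  (last char: '$')
  sorted[3] = yyyzy$y  (last char: 'y')
  sorted[4] = yyzy$yy  (last char: 'y')
  sorted[5] = yzy$yyy  (last char: 'y')
  sorted[6] = zy$yyyy  (last char: 'y')
Last column: yz$yyyy
Original string S is at sorted index 2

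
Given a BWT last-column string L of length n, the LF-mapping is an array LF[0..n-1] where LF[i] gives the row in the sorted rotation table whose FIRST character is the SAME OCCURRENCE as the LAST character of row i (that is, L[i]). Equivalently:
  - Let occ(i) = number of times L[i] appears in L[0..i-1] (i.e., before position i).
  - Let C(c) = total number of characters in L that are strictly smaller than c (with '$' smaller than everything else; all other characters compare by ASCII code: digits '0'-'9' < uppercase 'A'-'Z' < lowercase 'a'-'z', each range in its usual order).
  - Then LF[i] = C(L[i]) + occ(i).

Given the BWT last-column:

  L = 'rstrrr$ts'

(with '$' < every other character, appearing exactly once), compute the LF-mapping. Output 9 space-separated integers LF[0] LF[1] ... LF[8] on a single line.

Answer: 1 5 7 2 3 4 0 8 6

Derivation:
Char counts: '$':1, 'r':4, 's':2, 't':2
C (first-col start): C('$')=0, C('r')=1, C('s')=5, C('t')=7
L[0]='r': occ=0, LF[0]=C('r')+0=1+0=1
L[1]='s': occ=0, LF[1]=C('s')+0=5+0=5
L[2]='t': occ=0, LF[2]=C('t')+0=7+0=7
L[3]='r': occ=1, LF[3]=C('r')+1=1+1=2
L[4]='r': occ=2, LF[4]=C('r')+2=1+2=3
L[5]='r': occ=3, LF[5]=C('r')+3=1+3=4
L[6]='$': occ=0, LF[6]=C('$')+0=0+0=0
L[7]='t': occ=1, LF[7]=C('t')+1=7+1=8
L[8]='s': occ=1, LF[8]=C('s')+1=5+1=6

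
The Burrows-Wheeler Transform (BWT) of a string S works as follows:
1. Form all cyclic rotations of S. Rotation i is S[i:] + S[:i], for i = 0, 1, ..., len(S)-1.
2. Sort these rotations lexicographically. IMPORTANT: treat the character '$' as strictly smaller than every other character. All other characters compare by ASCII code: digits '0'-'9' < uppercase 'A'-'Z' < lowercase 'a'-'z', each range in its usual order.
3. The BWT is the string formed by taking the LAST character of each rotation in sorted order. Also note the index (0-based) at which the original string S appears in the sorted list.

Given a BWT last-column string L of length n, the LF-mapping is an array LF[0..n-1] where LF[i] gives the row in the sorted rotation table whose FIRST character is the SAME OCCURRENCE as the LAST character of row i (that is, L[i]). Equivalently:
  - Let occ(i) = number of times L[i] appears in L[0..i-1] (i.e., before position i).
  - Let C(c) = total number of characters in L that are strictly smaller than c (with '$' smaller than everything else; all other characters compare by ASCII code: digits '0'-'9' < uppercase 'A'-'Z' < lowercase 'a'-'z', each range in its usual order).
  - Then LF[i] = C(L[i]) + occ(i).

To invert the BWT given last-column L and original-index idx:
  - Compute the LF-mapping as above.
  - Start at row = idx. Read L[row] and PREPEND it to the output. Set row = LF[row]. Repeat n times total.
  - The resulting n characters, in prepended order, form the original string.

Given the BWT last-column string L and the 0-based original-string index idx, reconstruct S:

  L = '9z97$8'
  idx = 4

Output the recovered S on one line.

LF mapping: 3 5 4 1 0 2
Walk LF starting at row 4, prepending L[row]:
  step 1: row=4, L[4]='$', prepend. Next row=LF[4]=0
  step 2: row=0, L[0]='9', prepend. Next row=LF[0]=3
  step 3: row=3, L[3]='7', prepend. Next row=LF[3]=1
  step 4: row=1, L[1]='z', prepend. Next row=LF[1]=5
  step 5: row=5, L[5]='8', prepend. Next row=LF[5]=2
  step 6: row=2, L[2]='9', prepend. Next row=LF[2]=4
Reversed output: 98z79$

Answer: 98z79$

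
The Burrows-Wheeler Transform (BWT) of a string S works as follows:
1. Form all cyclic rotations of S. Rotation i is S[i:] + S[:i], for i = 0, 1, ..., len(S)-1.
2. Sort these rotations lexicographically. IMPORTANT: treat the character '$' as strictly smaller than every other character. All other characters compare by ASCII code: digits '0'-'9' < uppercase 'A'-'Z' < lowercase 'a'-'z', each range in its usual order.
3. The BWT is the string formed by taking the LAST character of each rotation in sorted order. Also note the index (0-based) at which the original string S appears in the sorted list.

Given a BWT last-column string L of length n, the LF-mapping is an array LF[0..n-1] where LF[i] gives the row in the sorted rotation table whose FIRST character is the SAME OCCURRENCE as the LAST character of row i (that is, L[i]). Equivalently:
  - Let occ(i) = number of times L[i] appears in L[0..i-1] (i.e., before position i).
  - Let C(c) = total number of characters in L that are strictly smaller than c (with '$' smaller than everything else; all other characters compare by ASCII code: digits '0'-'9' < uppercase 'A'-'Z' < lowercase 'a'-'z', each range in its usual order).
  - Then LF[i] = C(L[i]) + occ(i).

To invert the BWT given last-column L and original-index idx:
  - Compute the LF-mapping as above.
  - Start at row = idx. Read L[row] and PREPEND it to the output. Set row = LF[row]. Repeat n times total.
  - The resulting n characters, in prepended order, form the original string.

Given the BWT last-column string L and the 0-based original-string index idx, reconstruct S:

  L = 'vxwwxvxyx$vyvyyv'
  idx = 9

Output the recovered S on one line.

Answer: xvywvxwvvyyyxxv$

Derivation:
LF mapping: 1 8 6 7 9 2 10 12 11 0 3 13 4 14 15 5
Walk LF starting at row 9, prepending L[row]:
  step 1: row=9, L[9]='$', prepend. Next row=LF[9]=0
  step 2: row=0, L[0]='v', prepend. Next row=LF[0]=1
  step 3: row=1, L[1]='x', prepend. Next row=LF[1]=8
  step 4: row=8, L[8]='x', prepend. Next row=LF[8]=11
  step 5: row=11, L[11]='y', prepend. Next row=LF[11]=13
  step 6: row=13, L[13]='y', prepend. Next row=LF[13]=14
  step 7: row=14, L[14]='y', prepend. Next row=LF[14]=15
  step 8: row=15, L[15]='v', prepend. Next row=LF[15]=5
  step 9: row=5, L[5]='v', prepend. Next row=LF[5]=2
  step 10: row=2, L[2]='w', prepend. Next row=LF[2]=6
  step 11: row=6, L[6]='x', prepend. Next row=LF[6]=10
  step 12: row=10, L[10]='v', prepend. Next row=LF[10]=3
  step 13: row=3, L[3]='w', prepend. Next row=LF[3]=7
  step 14: row=7, L[7]='y', prepend. Next row=LF[7]=12
  step 15: row=12, L[12]='v', prepend. Next row=LF[12]=4
  step 16: row=4, L[4]='x', prepend. Next row=LF[4]=9
Reversed output: xvywvxwvvyyyxxv$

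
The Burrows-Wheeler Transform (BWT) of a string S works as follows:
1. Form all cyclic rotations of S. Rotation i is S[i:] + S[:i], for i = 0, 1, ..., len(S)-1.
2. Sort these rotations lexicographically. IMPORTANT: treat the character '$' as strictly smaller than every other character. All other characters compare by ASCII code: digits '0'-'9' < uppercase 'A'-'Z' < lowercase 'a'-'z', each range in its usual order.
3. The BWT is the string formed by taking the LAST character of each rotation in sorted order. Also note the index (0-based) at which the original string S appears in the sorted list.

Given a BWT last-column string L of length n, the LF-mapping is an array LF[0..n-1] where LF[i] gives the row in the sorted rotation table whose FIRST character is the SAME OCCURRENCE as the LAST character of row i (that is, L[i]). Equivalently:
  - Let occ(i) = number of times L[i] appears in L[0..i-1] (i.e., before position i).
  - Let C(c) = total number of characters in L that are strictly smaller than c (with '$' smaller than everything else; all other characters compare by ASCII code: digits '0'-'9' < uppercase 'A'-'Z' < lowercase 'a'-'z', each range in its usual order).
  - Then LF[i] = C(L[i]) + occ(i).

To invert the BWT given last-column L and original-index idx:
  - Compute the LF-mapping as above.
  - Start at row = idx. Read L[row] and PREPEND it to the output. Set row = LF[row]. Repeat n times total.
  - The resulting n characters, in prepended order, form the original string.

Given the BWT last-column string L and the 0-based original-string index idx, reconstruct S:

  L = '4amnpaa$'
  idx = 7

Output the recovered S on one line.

LF mapping: 1 2 5 6 7 3 4 0
Walk LF starting at row 7, prepending L[row]:
  step 1: row=7, L[7]='$', prepend. Next row=LF[7]=0
  step 2: row=0, L[0]='4', prepend. Next row=LF[0]=1
  step 3: row=1, L[1]='a', prepend. Next row=LF[1]=2
  step 4: row=2, L[2]='m', prepend. Next row=LF[2]=5
  step 5: row=5, L[5]='a', prepend. Next row=LF[5]=3
  step 6: row=3, L[3]='n', prepend. Next row=LF[3]=6
  step 7: row=6, L[6]='a', prepend. Next row=LF[6]=4
  step 8: row=4, L[4]='p', prepend. Next row=LF[4]=7
Reversed output: panama4$

Answer: panama4$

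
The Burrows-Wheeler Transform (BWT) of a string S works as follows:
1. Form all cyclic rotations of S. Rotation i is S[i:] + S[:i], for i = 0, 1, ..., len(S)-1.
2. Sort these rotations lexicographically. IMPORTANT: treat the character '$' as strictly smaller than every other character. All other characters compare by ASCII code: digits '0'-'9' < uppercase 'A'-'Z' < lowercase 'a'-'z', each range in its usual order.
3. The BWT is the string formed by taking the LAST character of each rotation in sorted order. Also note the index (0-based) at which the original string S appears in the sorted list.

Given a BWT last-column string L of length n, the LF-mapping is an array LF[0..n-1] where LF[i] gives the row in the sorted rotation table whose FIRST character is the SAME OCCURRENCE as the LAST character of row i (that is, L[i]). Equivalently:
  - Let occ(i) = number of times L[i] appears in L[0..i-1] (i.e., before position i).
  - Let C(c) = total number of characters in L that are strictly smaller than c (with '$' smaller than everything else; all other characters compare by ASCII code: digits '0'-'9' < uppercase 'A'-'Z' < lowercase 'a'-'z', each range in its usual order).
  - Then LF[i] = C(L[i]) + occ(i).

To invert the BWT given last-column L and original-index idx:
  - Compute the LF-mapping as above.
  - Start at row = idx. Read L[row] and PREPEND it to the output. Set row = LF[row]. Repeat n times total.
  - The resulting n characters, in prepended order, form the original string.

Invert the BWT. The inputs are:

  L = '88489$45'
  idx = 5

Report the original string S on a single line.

LF mapping: 4 5 1 6 7 0 2 3
Walk LF starting at row 5, prepending L[row]:
  step 1: row=5, L[5]='$', prepend. Next row=LF[5]=0
  step 2: row=0, L[0]='8', prepend. Next row=LF[0]=4
  step 3: row=4, L[4]='9', prepend. Next row=LF[4]=7
  step 4: row=7, L[7]='5', prepend. Next row=LF[7]=3
  step 5: row=3, L[3]='8', prepend. Next row=LF[3]=6
  step 6: row=6, L[6]='4', prepend. Next row=LF[6]=2
  step 7: row=2, L[2]='4', prepend. Next row=LF[2]=1
  step 8: row=1, L[1]='8', prepend. Next row=LF[1]=5
Reversed output: 8448598$

Answer: 8448598$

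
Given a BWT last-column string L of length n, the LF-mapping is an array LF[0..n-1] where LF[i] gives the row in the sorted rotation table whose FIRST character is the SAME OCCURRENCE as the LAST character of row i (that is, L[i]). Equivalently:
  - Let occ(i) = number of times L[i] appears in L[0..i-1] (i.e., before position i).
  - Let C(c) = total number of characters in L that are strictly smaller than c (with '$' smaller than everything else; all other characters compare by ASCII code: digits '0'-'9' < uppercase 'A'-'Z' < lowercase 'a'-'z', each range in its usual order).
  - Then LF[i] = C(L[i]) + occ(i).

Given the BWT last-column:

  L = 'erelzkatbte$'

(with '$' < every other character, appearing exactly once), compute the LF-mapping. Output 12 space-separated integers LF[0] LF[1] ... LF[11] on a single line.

Char counts: '$':1, 'a':1, 'b':1, 'e':3, 'k':1, 'l':1, 'r':1, 't':2, 'z':1
C (first-col start): C('$')=0, C('a')=1, C('b')=2, C('e')=3, C('k')=6, C('l')=7, C('r')=8, C('t')=9, C('z')=11
L[0]='e': occ=0, LF[0]=C('e')+0=3+0=3
L[1]='r': occ=0, LF[1]=C('r')+0=8+0=8
L[2]='e': occ=1, LF[2]=C('e')+1=3+1=4
L[3]='l': occ=0, LF[3]=C('l')+0=7+0=7
L[4]='z': occ=0, LF[4]=C('z')+0=11+0=11
L[5]='k': occ=0, LF[5]=C('k')+0=6+0=6
L[6]='a': occ=0, LF[6]=C('a')+0=1+0=1
L[7]='t': occ=0, LF[7]=C('t')+0=9+0=9
L[8]='b': occ=0, LF[8]=C('b')+0=2+0=2
L[9]='t': occ=1, LF[9]=C('t')+1=9+1=10
L[10]='e': occ=2, LF[10]=C('e')+2=3+2=5
L[11]='$': occ=0, LF[11]=C('$')+0=0+0=0

Answer: 3 8 4 7 11 6 1 9 2 10 5 0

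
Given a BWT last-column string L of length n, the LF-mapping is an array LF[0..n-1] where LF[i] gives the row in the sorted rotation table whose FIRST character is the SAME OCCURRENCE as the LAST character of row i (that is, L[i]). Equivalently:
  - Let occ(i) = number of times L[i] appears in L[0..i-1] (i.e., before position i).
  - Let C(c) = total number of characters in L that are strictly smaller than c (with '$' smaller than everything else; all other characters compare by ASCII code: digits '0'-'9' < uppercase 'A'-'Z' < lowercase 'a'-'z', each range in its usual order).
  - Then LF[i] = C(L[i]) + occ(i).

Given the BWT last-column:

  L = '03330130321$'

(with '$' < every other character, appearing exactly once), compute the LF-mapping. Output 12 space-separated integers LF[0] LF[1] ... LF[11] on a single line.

Answer: 1 7 8 9 2 4 10 3 11 6 5 0

Derivation:
Char counts: '$':1, '0':3, '1':2, '2':1, '3':5
C (first-col start): C('$')=0, C('0')=1, C('1')=4, C('2')=6, C('3')=7
L[0]='0': occ=0, LF[0]=C('0')+0=1+0=1
L[1]='3': occ=0, LF[1]=C('3')+0=7+0=7
L[2]='3': occ=1, LF[2]=C('3')+1=7+1=8
L[3]='3': occ=2, LF[3]=C('3')+2=7+2=9
L[4]='0': occ=1, LF[4]=C('0')+1=1+1=2
L[5]='1': occ=0, LF[5]=C('1')+0=4+0=4
L[6]='3': occ=3, LF[6]=C('3')+3=7+3=10
L[7]='0': occ=2, LF[7]=C('0')+2=1+2=3
L[8]='3': occ=4, LF[8]=C('3')+4=7+4=11
L[9]='2': occ=0, LF[9]=C('2')+0=6+0=6
L[10]='1': occ=1, LF[10]=C('1')+1=4+1=5
L[11]='$': occ=0, LF[11]=C('$')+0=0+0=0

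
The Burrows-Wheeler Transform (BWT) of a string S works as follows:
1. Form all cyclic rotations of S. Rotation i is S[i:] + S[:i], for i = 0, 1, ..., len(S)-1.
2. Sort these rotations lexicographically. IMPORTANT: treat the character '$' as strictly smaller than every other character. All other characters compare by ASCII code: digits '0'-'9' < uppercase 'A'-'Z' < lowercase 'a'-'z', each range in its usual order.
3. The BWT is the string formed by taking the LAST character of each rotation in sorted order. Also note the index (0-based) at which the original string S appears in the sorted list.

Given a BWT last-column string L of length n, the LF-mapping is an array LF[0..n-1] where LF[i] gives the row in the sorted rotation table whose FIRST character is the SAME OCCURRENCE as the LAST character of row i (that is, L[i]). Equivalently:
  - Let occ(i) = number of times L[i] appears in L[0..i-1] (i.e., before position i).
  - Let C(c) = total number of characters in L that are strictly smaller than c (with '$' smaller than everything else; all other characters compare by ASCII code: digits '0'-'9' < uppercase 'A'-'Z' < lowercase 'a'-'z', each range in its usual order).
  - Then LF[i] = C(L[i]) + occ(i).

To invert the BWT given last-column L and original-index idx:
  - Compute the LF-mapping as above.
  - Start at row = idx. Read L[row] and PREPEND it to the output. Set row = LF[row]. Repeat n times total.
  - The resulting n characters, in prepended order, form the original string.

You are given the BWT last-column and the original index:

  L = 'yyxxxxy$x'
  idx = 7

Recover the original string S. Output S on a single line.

LF mapping: 6 7 1 2 3 4 8 0 5
Walk LF starting at row 7, prepending L[row]:
  step 1: row=7, L[7]='$', prepend. Next row=LF[7]=0
  step 2: row=0, L[0]='y', prepend. Next row=LF[0]=6
  step 3: row=6, L[6]='y', prepend. Next row=LF[6]=8
  step 4: row=8, L[8]='x', prepend. Next row=LF[8]=5
  step 5: row=5, L[5]='x', prepend. Next row=LF[5]=4
  step 6: row=4, L[4]='x', prepend. Next row=LF[4]=3
  step 7: row=3, L[3]='x', prepend. Next row=LF[3]=2
  step 8: row=2, L[2]='x', prepend. Next row=LF[2]=1
  step 9: row=1, L[1]='y', prepend. Next row=LF[1]=7
Reversed output: yxxxxxyy$

Answer: yxxxxxyy$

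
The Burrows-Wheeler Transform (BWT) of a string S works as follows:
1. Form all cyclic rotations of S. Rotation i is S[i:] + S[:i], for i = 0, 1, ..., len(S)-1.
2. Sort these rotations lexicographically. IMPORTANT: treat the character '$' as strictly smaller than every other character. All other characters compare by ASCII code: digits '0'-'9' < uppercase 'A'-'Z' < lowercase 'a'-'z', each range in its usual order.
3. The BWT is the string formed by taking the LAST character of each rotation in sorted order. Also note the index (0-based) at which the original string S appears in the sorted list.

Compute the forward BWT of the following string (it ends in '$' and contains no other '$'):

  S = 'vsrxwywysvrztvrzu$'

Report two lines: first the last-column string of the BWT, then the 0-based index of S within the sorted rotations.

All 18 rotations (rotation i = S[i:]+S[:i]):
  rot[0] = vsrxwywysvrztvrzu$
  rot[1] = srxwywysvrztvrzu$v
  rot[2] = rxwywysvrztvrzu$vs
  rot[3] = xwywysvrztvrzu$vsr
  rot[4] = wywysvrztvrzu$vsrx
  rot[5] = ywysvrztvrzu$vsrxw
  rot[6] = wysvrztvrzu$vsrxwy
  rot[7] = ysvrztvrzu$vsrxwyw
  rot[8] = svrztvrzu$vsrxwywy
  rot[9] = vrztvrzu$vsrxwywys
  rot[10] = rztvrzu$vsrxwywysv
  rot[11] = ztvrzu$vsrxwywysvr
  rot[12] = tvrzu$vsrxwywysvrz
  rot[13] = vrzu$vsrxwywysvrzt
  rot[14] = rzu$vsrxwywysvrztv
  rot[15] = zu$vsrxwywysvrztvr
  rot[16] = u$vsrxwywysvrztvrz
  rot[17] = $vsrxwywysvrztvrzu
Sorted (with $ < everything):
  sorted[0] = $vsrxwywysvrztvrzu  (last char: 'u')
  sorted[1] = rxwywysvrztvrzu$vs  (last char: 's')
  sorted[2] = rztvrzu$vsrxwywysv  (last char: 'v')
  sorted[3] = rzu$vsrxwywysvrztv  (last char: 'v')
  sorted[4] = srxwywysvrztvrzu$v  (last char: 'v')
  sorted[5] = svrztvrzu$vsrxwywy  (last char: 'y')
  sorted[6] = tvrzu$vsrxwywysvrz  (last char: 'z')
  sorted[7] = u$vsrxwywysvrztvrz  (last char: 'z')
  sorted[8] = vrztvrzu$vsrxwywys  (last char: 's')
  sorted[9] = vrzu$vsrxwywysvrzt  (last char: 't')
  sorted[10] = vsrxwywysvrztvrzu$  (last char: '$')
  sorted[11] = wysvrztvrzu$vsrxwy  (last char: 'y')
  sorted[12] = wywysvrztvrzu$vsrx  (last char: 'x')
  sorted[13] = xwywysvrztvrzu$vsr  (last char: 'r')
  sorted[14] = ysvrztvrzu$vsrxwyw  (last char: 'w')
  sorted[15] = ywysvrztvrzu$vsrxw  (last char: 'w')
  sorted[16] = ztvrzu$vsrxwywysvr  (last char: 'r')
  sorted[17] = zu$vsrxwywysvrztvr  (last char: 'r')
Last column: usvvvyzzst$yxrwwrr
Original string S is at sorted index 10

Answer: usvvvyzzst$yxrwwrr
10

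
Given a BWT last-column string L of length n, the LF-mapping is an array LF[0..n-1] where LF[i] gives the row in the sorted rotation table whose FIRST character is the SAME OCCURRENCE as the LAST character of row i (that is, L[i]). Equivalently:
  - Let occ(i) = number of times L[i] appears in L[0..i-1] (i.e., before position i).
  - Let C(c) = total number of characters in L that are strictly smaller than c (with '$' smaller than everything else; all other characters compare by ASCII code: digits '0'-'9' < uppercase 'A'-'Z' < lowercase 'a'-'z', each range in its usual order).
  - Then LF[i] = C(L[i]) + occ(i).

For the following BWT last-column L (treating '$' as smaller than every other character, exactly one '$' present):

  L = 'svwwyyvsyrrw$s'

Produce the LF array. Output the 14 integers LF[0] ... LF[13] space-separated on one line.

Char counts: '$':1, 'r':2, 's':3, 'v':2, 'w':3, 'y':3
C (first-col start): C('$')=0, C('r')=1, C('s')=3, C('v')=6, C('w')=8, C('y')=11
L[0]='s': occ=0, LF[0]=C('s')+0=3+0=3
L[1]='v': occ=0, LF[1]=C('v')+0=6+0=6
L[2]='w': occ=0, LF[2]=C('w')+0=8+0=8
L[3]='w': occ=1, LF[3]=C('w')+1=8+1=9
L[4]='y': occ=0, LF[4]=C('y')+0=11+0=11
L[5]='y': occ=1, LF[5]=C('y')+1=11+1=12
L[6]='v': occ=1, LF[6]=C('v')+1=6+1=7
L[7]='s': occ=1, LF[7]=C('s')+1=3+1=4
L[8]='y': occ=2, LF[8]=C('y')+2=11+2=13
L[9]='r': occ=0, LF[9]=C('r')+0=1+0=1
L[10]='r': occ=1, LF[10]=C('r')+1=1+1=2
L[11]='w': occ=2, LF[11]=C('w')+2=8+2=10
L[12]='$': occ=0, LF[12]=C('$')+0=0+0=0
L[13]='s': occ=2, LF[13]=C('s')+2=3+2=5

Answer: 3 6 8 9 11 12 7 4 13 1 2 10 0 5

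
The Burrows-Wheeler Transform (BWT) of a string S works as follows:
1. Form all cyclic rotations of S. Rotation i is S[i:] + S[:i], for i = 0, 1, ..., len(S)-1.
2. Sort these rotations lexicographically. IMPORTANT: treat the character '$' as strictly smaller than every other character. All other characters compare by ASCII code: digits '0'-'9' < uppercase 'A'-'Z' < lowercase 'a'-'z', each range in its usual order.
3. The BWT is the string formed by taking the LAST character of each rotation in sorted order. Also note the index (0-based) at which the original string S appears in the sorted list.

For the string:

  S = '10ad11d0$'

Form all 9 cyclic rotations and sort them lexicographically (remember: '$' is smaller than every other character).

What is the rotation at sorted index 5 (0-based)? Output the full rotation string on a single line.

All 9 rotations (rotation i = S[i:]+S[:i]):
  rot[0] = 10ad11d0$
  rot[1] = 0ad11d0$1
  rot[2] = ad11d0$10
  rot[3] = d11d0$10a
  rot[4] = 11d0$10ad
  rot[5] = 1d0$10ad1
  rot[6] = d0$10ad11
  rot[7] = 0$10ad11d
  rot[8] = $10ad11d0
Sorted (with $ < everything):
  sorted[0] = $10ad11d0
  sorted[1] = 0$10ad11d
  sorted[2] = 0ad11d0$1
  sorted[3] = 10ad11d0$
  sorted[4] = 11d0$10ad
  sorted[5] = 1d0$10ad1
  sorted[6] = ad11d0$10
  sorted[7] = d0$10ad11
  sorted[8] = d11d0$10a
sorted[5] = 1d0$10ad1

Answer: 1d0$10ad1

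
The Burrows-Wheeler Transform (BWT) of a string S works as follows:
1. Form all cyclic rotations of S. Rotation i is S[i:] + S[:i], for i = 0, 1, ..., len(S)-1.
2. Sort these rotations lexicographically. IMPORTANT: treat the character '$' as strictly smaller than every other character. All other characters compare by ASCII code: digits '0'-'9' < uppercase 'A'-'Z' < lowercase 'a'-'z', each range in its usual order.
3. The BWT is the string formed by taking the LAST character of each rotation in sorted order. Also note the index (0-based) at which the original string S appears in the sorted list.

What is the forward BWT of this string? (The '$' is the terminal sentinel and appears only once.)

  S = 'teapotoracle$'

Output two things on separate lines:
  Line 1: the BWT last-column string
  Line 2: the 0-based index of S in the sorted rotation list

All 13 rotations (rotation i = S[i:]+S[:i]):
  rot[0] = teapotoracle$
  rot[1] = eapotoracle$t
  rot[2] = apotoracle$te
  rot[3] = potoracle$tea
  rot[4] = otoracle$teap
  rot[5] = toracle$teapo
  rot[6] = oracle$teapot
  rot[7] = racle$teapoto
  rot[8] = acle$teapotor
  rot[9] = cle$teapotora
  rot[10] = le$teapotorac
  rot[11] = e$teapotoracl
  rot[12] = $teapotoracle
Sorted (with $ < everything):
  sorted[0] = $teapotoracle  (last char: 'e')
  sorted[1] = acle$teapotor  (last char: 'r')
  sorted[2] = apotoracle$te  (last char: 'e')
  sorted[3] = cle$teapotora  (last char: 'a')
  sorted[4] = e$teapotoracl  (last char: 'l')
  sorted[5] = eapotoracle$t  (last char: 't')
  sorted[6] = le$teapotorac  (last char: 'c')
  sorted[7] = oracle$teapot  (last char: 't')
  sorted[8] = otoracle$teap  (last char: 'p')
  sorted[9] = potoracle$tea  (last char: 'a')
  sorted[10] = racle$teapoto  (last char: 'o')
  sorted[11] = teapotoracle$  (last char: '$')
  sorted[12] = toracle$teapo  (last char: 'o')
Last column: erealtctpao$o
Original string S is at sorted index 11

Answer: erealtctpao$o
11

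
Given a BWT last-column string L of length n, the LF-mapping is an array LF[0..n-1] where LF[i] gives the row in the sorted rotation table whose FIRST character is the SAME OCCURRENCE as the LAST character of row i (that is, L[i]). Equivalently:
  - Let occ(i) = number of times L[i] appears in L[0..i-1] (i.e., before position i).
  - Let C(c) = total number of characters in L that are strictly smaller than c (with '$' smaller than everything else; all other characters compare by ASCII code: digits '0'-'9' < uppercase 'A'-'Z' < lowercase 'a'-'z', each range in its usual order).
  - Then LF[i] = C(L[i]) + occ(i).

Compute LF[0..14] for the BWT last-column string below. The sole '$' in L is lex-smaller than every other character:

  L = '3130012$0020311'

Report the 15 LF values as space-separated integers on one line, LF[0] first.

Char counts: '$':1, '0':5, '1':4, '2':2, '3':3
C (first-col start): C('$')=0, C('0')=1, C('1')=6, C('2')=10, C('3')=12
L[0]='3': occ=0, LF[0]=C('3')+0=12+0=12
L[1]='1': occ=0, LF[1]=C('1')+0=6+0=6
L[2]='3': occ=1, LF[2]=C('3')+1=12+1=13
L[3]='0': occ=0, LF[3]=C('0')+0=1+0=1
L[4]='0': occ=1, LF[4]=C('0')+1=1+1=2
L[5]='1': occ=1, LF[5]=C('1')+1=6+1=7
L[6]='2': occ=0, LF[6]=C('2')+0=10+0=10
L[7]='$': occ=0, LF[7]=C('$')+0=0+0=0
L[8]='0': occ=2, LF[8]=C('0')+2=1+2=3
L[9]='0': occ=3, LF[9]=C('0')+3=1+3=4
L[10]='2': occ=1, LF[10]=C('2')+1=10+1=11
L[11]='0': occ=4, LF[11]=C('0')+4=1+4=5
L[12]='3': occ=2, LF[12]=C('3')+2=12+2=14
L[13]='1': occ=2, LF[13]=C('1')+2=6+2=8
L[14]='1': occ=3, LF[14]=C('1')+3=6+3=9

Answer: 12 6 13 1 2 7 10 0 3 4 11 5 14 8 9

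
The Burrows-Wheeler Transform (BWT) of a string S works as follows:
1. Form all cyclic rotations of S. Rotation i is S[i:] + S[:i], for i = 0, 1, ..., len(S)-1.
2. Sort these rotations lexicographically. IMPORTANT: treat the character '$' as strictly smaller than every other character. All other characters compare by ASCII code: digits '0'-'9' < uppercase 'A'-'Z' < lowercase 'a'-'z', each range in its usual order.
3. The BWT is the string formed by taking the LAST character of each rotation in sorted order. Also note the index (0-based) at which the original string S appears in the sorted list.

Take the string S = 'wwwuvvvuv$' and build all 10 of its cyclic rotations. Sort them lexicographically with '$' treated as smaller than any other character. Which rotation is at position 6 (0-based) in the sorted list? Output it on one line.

All 10 rotations (rotation i = S[i:]+S[:i]):
  rot[0] = wwwuvvvuv$
  rot[1] = wwuvvvuv$w
  rot[2] = wuvvvuv$ww
  rot[3] = uvvvuv$www
  rot[4] = vvvuv$wwwu
  rot[5] = vvuv$wwwuv
  rot[6] = vuv$wwwuvv
  rot[7] = uv$wwwuvvv
  rot[8] = v$wwwuvvvu
  rot[9] = $wwwuvvvuv
Sorted (with $ < everything):
  sorted[0] = $wwwuvvvuv
  sorted[1] = uv$wwwuvvv
  sorted[2] = uvvvuv$www
  sorted[3] = v$wwwuvvvu
  sorted[4] = vuv$wwwuvv
  sorted[5] = vvuv$wwwuv
  sorted[6] = vvvuv$wwwu
  sorted[7] = wuvvvuv$ww
  sorted[8] = wwuvvvuv$w
  sorted[9] = wwwuvvvuv$
sorted[6] = vvvuv$wwwu

Answer: vvvuv$wwwu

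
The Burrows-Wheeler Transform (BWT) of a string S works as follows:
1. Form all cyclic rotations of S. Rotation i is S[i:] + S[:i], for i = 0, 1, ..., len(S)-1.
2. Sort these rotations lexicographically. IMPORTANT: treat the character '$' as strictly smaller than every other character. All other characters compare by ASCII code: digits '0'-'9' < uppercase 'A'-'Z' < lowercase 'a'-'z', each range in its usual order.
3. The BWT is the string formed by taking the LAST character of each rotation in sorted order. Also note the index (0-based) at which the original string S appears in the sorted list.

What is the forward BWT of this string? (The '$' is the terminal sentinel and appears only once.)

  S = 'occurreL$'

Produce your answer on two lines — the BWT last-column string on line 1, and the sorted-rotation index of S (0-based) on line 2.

Answer: Leocr$ruc
5

Derivation:
All 9 rotations (rotation i = S[i:]+S[:i]):
  rot[0] = occurreL$
  rot[1] = ccurreL$o
  rot[2] = curreL$oc
  rot[3] = urreL$occ
  rot[4] = rreL$occu
  rot[5] = reL$occur
  rot[6] = eL$occurr
  rot[7] = L$occurre
  rot[8] = $occurreL
Sorted (with $ < everything):
  sorted[0] = $occurreL  (last char: 'L')
  sorted[1] = L$occurre  (last char: 'e')
  sorted[2] = ccurreL$o  (last char: 'o')
  sorted[3] = curreL$oc  (last char: 'c')
  sorted[4] = eL$occurr  (last char: 'r')
  sorted[5] = occurreL$  (last char: '$')
  sorted[6] = reL$occur  (last char: 'r')
  sorted[7] = rreL$occu  (last char: 'u')
  sorted[8] = urreL$occ  (last char: 'c')
Last column: Leocr$ruc
Original string S is at sorted index 5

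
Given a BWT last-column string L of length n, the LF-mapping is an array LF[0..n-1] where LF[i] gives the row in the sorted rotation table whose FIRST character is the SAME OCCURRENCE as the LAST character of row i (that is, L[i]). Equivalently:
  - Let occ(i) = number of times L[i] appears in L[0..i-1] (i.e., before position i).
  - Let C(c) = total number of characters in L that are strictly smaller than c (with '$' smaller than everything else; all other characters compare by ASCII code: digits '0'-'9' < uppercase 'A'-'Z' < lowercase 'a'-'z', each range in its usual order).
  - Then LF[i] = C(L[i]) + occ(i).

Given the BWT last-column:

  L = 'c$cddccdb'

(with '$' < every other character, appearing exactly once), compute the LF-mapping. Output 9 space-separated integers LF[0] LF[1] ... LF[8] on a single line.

Char counts: '$':1, 'b':1, 'c':4, 'd':3
C (first-col start): C('$')=0, C('b')=1, C('c')=2, C('d')=6
L[0]='c': occ=0, LF[0]=C('c')+0=2+0=2
L[1]='$': occ=0, LF[1]=C('$')+0=0+0=0
L[2]='c': occ=1, LF[2]=C('c')+1=2+1=3
L[3]='d': occ=0, LF[3]=C('d')+0=6+0=6
L[4]='d': occ=1, LF[4]=C('d')+1=6+1=7
L[5]='c': occ=2, LF[5]=C('c')+2=2+2=4
L[6]='c': occ=3, LF[6]=C('c')+3=2+3=5
L[7]='d': occ=2, LF[7]=C('d')+2=6+2=8
L[8]='b': occ=0, LF[8]=C('b')+0=1+0=1

Answer: 2 0 3 6 7 4 5 8 1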